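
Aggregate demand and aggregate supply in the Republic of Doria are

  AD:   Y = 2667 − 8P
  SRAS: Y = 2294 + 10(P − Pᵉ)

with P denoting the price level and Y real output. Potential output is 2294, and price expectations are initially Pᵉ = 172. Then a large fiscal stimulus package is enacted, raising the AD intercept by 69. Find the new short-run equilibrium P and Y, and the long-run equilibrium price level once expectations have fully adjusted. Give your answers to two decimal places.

Short run: P = 120.11, Y = 1775.11. Long run: P = 55.25.

AD shifts right: new AD is Y = 2736 − 8P. With Pᵉ = 172, SRAS is Y = 574 + 10P.
Short run: 2736 − 8P = 574 + 10P gives 2162 = 18P, so P = 120.11 and Y = 2736 − 8P = 1775.11.
Y = 1775.11 is below potential 2294; expectations adjust and SRAS shifts right until Y = 2294.
Long run: on the new AD curve, 2294 = 2736 − 8P gives P = 55.25.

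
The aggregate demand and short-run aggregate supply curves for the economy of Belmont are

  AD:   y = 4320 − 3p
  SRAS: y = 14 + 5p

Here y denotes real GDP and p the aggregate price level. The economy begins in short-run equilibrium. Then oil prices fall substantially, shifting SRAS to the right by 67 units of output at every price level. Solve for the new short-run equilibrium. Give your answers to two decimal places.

p = 529.88, y = 2730.38

This is a positive supply shock: SRAS shifts right.
New SRAS: y = 81 + 5p.
Set AD = SRAS: 4320 − 3p = 81 + 5p, so 4239 = 8p and p = 529.88.
Substituting into AD, y = 2730.38.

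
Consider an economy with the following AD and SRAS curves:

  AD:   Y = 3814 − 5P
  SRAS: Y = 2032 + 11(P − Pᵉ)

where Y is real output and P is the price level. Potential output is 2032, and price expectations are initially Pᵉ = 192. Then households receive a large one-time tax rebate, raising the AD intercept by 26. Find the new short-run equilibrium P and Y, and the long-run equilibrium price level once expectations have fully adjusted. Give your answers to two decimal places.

Short run: P = 245.00, Y = 2615.00. Long run: P = 361.60.

AD shifts right: new AD is Y = 3840 − 5P. With Pᵉ = 192, SRAS is Y = 11P − 80.
Short run: 3840 − 5P = 11P − 80 gives 3920 = 16P, so P = 245.00 and Y = 3840 − 5P = 2615.00.
Y = 2615.00 is above potential 2032; expectations adjust and SRAS shifts left until Y = 2032.
Long run: on the new AD curve, 2032 = 3840 − 5P gives P = 361.60.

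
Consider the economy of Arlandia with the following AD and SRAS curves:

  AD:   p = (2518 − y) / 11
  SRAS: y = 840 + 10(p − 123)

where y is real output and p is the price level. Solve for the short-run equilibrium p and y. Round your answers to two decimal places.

Write SRAS as y = 840 + 10p − 1230 = 10p − 390.
Rearrange AD to y = 2518 − 11p.
Set AD = SRAS: 2518 − 11p = 10p − 390, so 2908 = 21p and p = 138.48.
Substituting into AD, y = 2518 − 11p = 994.76.

p = 138.48, y = 994.76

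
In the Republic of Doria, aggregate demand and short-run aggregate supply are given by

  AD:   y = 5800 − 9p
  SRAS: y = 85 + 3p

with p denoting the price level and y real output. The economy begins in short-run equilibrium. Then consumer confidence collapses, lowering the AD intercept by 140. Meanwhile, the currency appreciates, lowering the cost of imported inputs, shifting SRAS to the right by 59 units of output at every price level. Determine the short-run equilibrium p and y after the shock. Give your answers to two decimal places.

After both shocks: AD is y = 5660 − 9p and SRAS is y = 144 + 3p.
Setting them equal: 5516 = 12p, so p = 459.67.
Substituting into AD, y = 1523.00.

p = 459.67, y = 1523.00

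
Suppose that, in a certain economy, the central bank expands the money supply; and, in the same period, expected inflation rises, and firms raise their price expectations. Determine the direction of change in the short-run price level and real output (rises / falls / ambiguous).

Price level: rises; output: ambiguous

The first event is a positive demand shock: AD shifts right, which by itself pushes P up and Y up.
The second is an adverse supply shock: SRAS shifts left, which by itself pushes P up and Y down.
Both shocks push P up, so P rises. The two shocks push Y in opposite directions, so the effect on Y is ambiguous.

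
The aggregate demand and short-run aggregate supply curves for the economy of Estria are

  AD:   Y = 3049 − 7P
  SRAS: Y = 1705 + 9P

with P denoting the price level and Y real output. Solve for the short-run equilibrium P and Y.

Set AD = SRAS: 3049 − 7P = 1705 + 9P, so 1344 = 16P and P = 84.
Then Y = 3049 − 7·84 = 2461.

P = 84, Y = 2461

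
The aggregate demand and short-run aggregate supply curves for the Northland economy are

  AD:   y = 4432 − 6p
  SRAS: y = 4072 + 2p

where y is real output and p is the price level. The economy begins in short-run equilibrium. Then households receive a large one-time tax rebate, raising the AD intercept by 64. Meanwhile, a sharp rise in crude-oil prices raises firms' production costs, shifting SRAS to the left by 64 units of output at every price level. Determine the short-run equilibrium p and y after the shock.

p = 61, y = 4130

After both shocks: AD is y = 4496 − 6p and SRAS is y = 4008 + 2p.
Setting them equal: 488 = 8p, so p = 61.
y = 4496 − 6·61 = 4130.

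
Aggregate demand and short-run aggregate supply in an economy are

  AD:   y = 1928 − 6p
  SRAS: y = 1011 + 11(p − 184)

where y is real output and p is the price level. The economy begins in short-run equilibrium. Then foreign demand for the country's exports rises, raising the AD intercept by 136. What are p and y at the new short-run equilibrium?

This is a positive demand shock: AD shifts right.
New AD: y = 2064 − 6p.
SRAS can be written y = 11p − 1013.
Set AD = SRAS: 2064 − 6p = 11p − 1013, so 3077 = 17p and p = 181.
y = 2064 − 6·181 = 978.

p = 181, y = 978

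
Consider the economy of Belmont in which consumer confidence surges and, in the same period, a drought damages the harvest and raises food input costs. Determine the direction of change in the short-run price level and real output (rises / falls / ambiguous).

Price level: rises; output: ambiguous

The first event is a positive demand shock: AD shifts right, which by itself pushes P up and Y up.
The second is an adverse supply shock: SRAS shifts left, which by itself pushes P up and Y down.
Both shocks push P up, so P rises. The two shocks push Y in opposite directions, so the effect on Y is ambiguous.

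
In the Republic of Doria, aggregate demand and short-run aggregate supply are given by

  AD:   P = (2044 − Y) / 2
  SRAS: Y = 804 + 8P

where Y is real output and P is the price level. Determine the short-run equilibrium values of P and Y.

Rearrange AD to Y = 2044 − 2P.
Set AD = SRAS: 2044 − 2P = 804 + 8P, so 1240 = 10P and P = 124.
Then Y = 2044 − 2·124 = 1796.

P = 124, Y = 1796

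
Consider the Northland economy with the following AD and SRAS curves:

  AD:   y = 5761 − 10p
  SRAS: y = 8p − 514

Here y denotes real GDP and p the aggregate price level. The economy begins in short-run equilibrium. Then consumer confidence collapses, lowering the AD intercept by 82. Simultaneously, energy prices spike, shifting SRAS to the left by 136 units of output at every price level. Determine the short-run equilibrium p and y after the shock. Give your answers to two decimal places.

After both shocks: AD is y = 5679 − 10p and SRAS is y = 8p − 650.
Setting them equal: 6329 = 18p, so p = 351.61.
Substituting into AD, y = 2162.89.

p = 351.61, y = 2162.89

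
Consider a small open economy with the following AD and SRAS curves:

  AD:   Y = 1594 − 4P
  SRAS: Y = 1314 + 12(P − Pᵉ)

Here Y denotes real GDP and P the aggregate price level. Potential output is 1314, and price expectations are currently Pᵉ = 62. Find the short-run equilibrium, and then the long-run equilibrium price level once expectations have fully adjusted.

Short run: P = 64, Y = 1338. Long run: P = 70.

Short run: with Pᵉ = 62, SRAS is Y = 570 + 12P. Setting AD = SRAS gives 1024 = 16P, so P = 64 and Y = 1594 − 4·64 = 1338.
Output 1338 is above potential 1314, so over time expected prices rise and SRAS shifts left until Y returns to 1314.
Long run: Y = 1314 on the AD curve gives 1314 = 1594 − 4P, so P = 70.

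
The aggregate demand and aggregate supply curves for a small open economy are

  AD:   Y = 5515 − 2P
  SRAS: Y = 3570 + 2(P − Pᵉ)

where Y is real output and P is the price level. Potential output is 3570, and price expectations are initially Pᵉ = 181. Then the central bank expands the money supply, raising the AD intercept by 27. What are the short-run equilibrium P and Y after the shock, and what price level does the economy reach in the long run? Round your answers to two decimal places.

Short run: P = 583.50, Y = 4375.00. Long run: P = 986.00.

AD shifts right: new AD is Y = 5542 − 2P. With Pᵉ = 181, SRAS is Y = 3208 + 2P.
Short run: 5542 − 2P = 3208 + 2P gives 2334 = 4P, so P = 583.50 and Y = 5542 − 2P = 4375.00.
Y = 4375.00 is above potential 3570; expectations adjust and SRAS shifts left until Y = 3570.
Long run: on the new AD curve, 3570 = 5542 − 2P gives P = 986.00.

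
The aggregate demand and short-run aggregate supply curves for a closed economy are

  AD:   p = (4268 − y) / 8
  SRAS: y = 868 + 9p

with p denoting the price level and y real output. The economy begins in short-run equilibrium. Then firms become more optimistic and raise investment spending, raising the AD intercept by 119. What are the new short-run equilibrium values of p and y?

p = 207, y = 2731

This is a positive demand shock: AD shifts right.
New AD: y = 4387 − 8p.
Set AD = SRAS: 4387 − 8p = 868 + 9p, so 3519 = 17p and p = 207.
y = 4387 − 8·207 = 2731.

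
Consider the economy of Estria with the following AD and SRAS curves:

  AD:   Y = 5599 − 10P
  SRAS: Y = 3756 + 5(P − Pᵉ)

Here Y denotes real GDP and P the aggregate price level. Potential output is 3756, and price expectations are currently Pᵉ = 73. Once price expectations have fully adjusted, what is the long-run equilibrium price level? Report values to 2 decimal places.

Short run: with Pᵉ = 73, SRAS is Y = 3391 + 5P. Setting AD = SRAS gives 2208 = 15P, so P = 147.20 and Y = 5599 − 10P = 4127.00.
Output 4127.00 is above potential 3756, so over time expected prices rise and SRAS shifts left until Y returns to 3756.
Long run: Y = 3756 on the AD curve gives 3756 = 5599 − 10P, so P = 184.30.

Long-run P = 184.30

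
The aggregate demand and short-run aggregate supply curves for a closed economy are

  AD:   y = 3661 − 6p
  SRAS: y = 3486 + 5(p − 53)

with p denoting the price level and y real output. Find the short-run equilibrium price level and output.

Write SRAS as y = 3486 + 5p − 265 = 3221 + 5p.
Set AD = SRAS: 3661 − 6p = 3221 + 5p, so 440 = 11p and p = 40.
Then y = 3661 − 6·40 = 3421.

p = 40, y = 3421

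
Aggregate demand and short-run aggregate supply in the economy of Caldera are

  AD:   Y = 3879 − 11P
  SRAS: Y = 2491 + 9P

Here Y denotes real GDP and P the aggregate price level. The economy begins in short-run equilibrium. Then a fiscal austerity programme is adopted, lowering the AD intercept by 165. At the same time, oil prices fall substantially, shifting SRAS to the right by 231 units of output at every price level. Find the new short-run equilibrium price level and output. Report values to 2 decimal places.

After both shocks: AD is Y = 3714 − 11P and SRAS is Y = 2722 + 9P.
Setting them equal: 992 = 20P, so P = 49.60.
Substituting into AD, Y = 3168.40.

P = 49.60, Y = 3168.40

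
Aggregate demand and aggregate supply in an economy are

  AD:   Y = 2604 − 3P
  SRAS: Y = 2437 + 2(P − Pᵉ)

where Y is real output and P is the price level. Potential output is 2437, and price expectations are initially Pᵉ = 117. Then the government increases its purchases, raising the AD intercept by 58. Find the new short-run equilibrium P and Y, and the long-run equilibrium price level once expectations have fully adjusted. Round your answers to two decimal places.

AD shifts right: new AD is Y = 2662 − 3P. With Pᵉ = 117, SRAS is Y = 2203 + 2P.
Short run: 2662 − 3P = 2203 + 2P gives 459 = 5P, so P = 91.80 and Y = 2662 − 3P = 2386.60.
Y = 2386.60 is below potential 2437; expectations adjust and SRAS shifts right until Y = 2437.
Long run: on the new AD curve, 2437 = 2662 − 3P gives P = 75.00.

Short run: P = 91.80, Y = 2386.60. Long run: P = 75.00.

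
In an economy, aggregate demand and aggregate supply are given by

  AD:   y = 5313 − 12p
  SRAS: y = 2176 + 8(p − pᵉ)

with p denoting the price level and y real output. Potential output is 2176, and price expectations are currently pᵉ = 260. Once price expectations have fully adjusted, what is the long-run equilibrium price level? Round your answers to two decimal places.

Short run: with pᵉ = 260, SRAS is y = 96 + 8p. Setting AD = SRAS gives 5217 = 20p, so p = 260.85 and y = 5313 − 12p = 2182.80.
Output 2182.80 is above potential 2176, so over time expected prices rise and SRAS shifts left until y returns to 2176.
Long run: y = 2176 on the AD curve gives 2176 = 5313 − 12p, so p = 261.42.

Long-run p = 261.42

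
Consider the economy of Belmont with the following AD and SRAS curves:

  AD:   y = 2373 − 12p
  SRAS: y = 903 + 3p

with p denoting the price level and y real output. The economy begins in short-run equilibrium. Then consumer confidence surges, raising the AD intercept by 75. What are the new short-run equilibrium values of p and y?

This is a positive demand shock: AD shifts right.
New AD: y = 2448 − 12p.
Set AD = SRAS: 2448 − 12p = 903 + 3p, so 1545 = 15p and p = 103.
y = 2448 − 12·103 = 1212.

p = 103, y = 1212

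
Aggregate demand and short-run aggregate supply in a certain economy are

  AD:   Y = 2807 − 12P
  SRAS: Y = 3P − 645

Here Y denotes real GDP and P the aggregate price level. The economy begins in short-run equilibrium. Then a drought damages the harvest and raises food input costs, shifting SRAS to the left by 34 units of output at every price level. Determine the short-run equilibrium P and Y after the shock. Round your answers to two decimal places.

This is a negative supply shock: SRAS shifts left.
New SRAS: Y = 3P − 679.
Set AD = SRAS: 2807 − 12P = 3P − 679, so 3486 = 15P and P = 232.40.
Substituting into AD, Y = 18.20.

P = 232.40, Y = 18.20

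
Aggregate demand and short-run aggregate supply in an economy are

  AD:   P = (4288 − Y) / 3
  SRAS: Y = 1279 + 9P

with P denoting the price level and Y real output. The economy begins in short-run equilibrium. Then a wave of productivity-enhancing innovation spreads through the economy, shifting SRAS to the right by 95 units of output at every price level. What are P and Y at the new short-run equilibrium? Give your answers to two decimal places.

P = 242.83, Y = 3559.50

This is a positive supply shock: SRAS shifts right.
New SRAS: Y = 1374 + 9P.
Set AD = SRAS: 4288 − 3P = 1374 + 9P, so 2914 = 12P and P = 242.83.
Substituting into AD, Y = 3559.50.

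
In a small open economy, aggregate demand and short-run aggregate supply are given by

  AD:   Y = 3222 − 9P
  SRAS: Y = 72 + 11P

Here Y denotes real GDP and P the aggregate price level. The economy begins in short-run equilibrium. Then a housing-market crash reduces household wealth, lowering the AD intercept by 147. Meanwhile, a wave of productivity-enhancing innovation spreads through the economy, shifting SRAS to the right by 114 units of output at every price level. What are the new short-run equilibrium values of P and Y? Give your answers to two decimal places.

After both shocks: AD is Y = 3075 − 9P and SRAS is Y = 186 + 11P.
Setting them equal: 2889 = 20P, so P = 144.45.
Substituting into AD, Y = 1774.95.

P = 144.45, Y = 1774.95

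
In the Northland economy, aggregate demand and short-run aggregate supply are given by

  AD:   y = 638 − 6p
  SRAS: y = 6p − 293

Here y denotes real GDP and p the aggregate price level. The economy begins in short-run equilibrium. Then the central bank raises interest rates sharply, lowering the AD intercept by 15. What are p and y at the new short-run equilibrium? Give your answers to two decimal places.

This is a negative demand shock: AD shifts left.
New AD: y = 623 − 6p.
Set AD = SRAS: 623 − 6p = 6p − 293, so 916 = 12p and p = 76.33.
Substituting into AD, y = 165.00.

p = 76.33, y = 165.00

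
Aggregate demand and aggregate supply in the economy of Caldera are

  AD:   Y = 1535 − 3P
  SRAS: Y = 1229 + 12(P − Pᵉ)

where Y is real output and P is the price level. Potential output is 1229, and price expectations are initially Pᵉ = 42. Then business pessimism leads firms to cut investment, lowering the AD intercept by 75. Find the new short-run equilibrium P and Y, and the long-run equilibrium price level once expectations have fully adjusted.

Short run: P = 49, Y = 1313. Long run: P = 77.

AD shifts left: new AD is Y = 1460 − 3P. With Pᵉ = 42, SRAS is Y = 725 + 12P.
Short run: 1460 − 3P = 725 + 12P gives 735 = 15P, so P = 49 and Y = 1460 − 3·49 = 1313.
Y = 1313 is above potential 1229; expectations adjust and SRAS shifts left until Y = 1229.
Long run: on the new AD curve, 1229 = 1460 − 3P gives P = 77.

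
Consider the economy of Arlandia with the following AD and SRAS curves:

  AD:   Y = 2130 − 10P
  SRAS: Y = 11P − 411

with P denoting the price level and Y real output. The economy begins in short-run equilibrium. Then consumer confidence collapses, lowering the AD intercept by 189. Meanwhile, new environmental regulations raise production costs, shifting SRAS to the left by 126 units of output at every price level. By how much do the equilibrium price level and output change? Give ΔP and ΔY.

ΔP = -3, ΔY = -159

After both shocks: AD is Y = 1941 − 10P and SRAS is Y = 11P − 537.
Setting them equal: 2478 = 21P, so P = 118.
Y = 1941 − 10·118 = 761.
Initially P = 121, Y = 920, so ΔP = -3 and ΔY = -159.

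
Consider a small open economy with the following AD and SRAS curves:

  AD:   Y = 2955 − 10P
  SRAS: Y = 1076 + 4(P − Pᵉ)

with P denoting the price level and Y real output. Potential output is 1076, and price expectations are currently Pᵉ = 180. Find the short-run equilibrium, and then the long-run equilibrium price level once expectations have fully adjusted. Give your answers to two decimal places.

Short run: P = 185.64, Y = 1098.57. Long run: P = 187.90.

Short run: with Pᵉ = 180, SRAS is Y = 356 + 4P. Setting AD = SRAS gives 2599 = 14P, so P = 185.64 and Y = 2955 − 10P = 1098.57.
Output 1098.57 is above potential 1076, so over time expected prices rise and SRAS shifts left until Y returns to 1076.
Long run: Y = 1076 on the AD curve gives 1076 = 2955 − 10P, so P = 187.90.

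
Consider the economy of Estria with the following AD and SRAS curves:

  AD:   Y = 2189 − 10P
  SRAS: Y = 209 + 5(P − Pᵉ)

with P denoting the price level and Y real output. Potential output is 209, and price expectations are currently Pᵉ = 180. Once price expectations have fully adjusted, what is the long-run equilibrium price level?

Short run: with Pᵉ = 180, SRAS is Y = 5P − 691. Setting AD = SRAS gives 2880 = 15P, so P = 192 and Y = 2189 − 10·192 = 269.
Output 269 is above potential 209, so over time expected prices rise and SRAS shifts left until Y returns to 209.
Long run: Y = 209 on the AD curve gives 209 = 2189 − 10P, so P = 198.

Long-run P = 198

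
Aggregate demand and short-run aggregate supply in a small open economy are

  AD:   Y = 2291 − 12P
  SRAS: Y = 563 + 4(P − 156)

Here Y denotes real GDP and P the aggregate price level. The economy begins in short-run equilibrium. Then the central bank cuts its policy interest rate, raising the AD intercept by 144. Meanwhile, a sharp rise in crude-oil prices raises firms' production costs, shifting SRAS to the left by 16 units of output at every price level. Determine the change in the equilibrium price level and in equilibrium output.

After both shocks: AD is Y = 2435 − 12P and SRAS is Y = 4P − 77.
Setting them equal: 2512 = 16P, so P = 157.
Y = 2435 − 12·157 = 551.
Initially P = 147, Y = 527, so ΔP = +10 and ΔY = +24.

ΔP = +10, ΔY = +24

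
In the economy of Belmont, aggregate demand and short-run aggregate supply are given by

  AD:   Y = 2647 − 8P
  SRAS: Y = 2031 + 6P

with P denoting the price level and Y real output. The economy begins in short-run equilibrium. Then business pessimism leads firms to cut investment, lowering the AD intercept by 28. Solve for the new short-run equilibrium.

P = 42, Y = 2283

This is a negative demand shock: AD shifts left.
New AD: Y = 2619 − 8P.
Set AD = SRAS: 2619 − 8P = 2031 + 6P, so 588 = 14P and P = 42.
Y = 2619 − 8·42 = 2283.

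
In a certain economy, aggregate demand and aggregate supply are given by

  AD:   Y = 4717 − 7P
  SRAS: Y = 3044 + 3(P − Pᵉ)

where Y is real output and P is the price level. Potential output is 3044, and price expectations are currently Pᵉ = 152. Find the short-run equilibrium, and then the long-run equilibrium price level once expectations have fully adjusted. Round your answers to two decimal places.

Short run: with Pᵉ = 152, SRAS is Y = 2588 + 3P. Setting AD = SRAS gives 2129 = 10P, so P = 212.90 and Y = 4717 − 7P = 3226.70.
Output 3226.70 is above potential 3044, so over time expected prices rise and SRAS shifts left until Y returns to 3044.
Long run: Y = 3044 on the AD curve gives 3044 = 4717 − 7P, so P = 239.00.

Short run: P = 212.90, Y = 3226.70. Long run: P = 239.00.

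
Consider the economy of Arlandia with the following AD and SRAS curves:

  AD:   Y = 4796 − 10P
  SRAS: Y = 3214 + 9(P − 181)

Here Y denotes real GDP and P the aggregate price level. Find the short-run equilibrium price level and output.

Write SRAS as Y = 3214 + 9P − 1629 = 1585 + 9P.
Set AD = SRAS: 4796 − 10P = 1585 + 9P, so 3211 = 19P and P = 169.
Then Y = 4796 − 10·169 = 3106.

P = 169, Y = 3106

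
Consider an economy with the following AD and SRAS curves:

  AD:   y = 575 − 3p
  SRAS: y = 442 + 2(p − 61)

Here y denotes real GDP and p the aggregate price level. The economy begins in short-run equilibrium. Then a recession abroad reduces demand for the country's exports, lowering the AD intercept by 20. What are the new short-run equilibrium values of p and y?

This is a negative demand shock: AD shifts left.
New AD: y = 555 − 3p.
SRAS can be written y = 320 + 2p.
Set AD = SRAS: 555 − 3p = 320 + 2p, so 235 = 5p and p = 47.
y = 555 − 3·47 = 414.

p = 47, y = 414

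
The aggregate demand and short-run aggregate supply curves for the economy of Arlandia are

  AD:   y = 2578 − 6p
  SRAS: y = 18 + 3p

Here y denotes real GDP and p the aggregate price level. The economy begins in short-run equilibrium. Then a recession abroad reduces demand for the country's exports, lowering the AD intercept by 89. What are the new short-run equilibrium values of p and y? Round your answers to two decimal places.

p = 274.56, y = 841.67

This is a negative demand shock: AD shifts left.
New AD: y = 2489 − 6p.
Set AD = SRAS: 2489 − 6p = 18 + 3p, so 2471 = 9p and p = 274.56.
Substituting into AD, y = 841.67.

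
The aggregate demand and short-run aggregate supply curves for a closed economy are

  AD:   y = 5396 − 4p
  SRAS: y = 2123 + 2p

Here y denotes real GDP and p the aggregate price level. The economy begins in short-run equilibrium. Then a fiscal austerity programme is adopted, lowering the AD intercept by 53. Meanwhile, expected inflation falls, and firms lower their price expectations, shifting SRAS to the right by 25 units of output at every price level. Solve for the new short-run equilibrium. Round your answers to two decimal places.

p = 532.50, y = 3213.00

After both shocks: AD is y = 5343 − 4p and SRAS is y = 2148 + 2p.
Setting them equal: 3195 = 6p, so p = 532.50.
Substituting into AD, y = 3213.00.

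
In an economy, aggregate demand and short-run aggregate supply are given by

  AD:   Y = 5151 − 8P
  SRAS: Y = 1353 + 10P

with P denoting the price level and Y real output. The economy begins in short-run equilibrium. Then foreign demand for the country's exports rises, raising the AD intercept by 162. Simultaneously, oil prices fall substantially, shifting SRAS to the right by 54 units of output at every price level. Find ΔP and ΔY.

ΔP = +6, ΔY = +114

After both shocks: AD is Y = 5313 − 8P and SRAS is Y = 1407 + 10P.
Setting them equal: 3906 = 18P, so P = 217.
Y = 5313 − 8·217 = 3577.
Initially P = 211, Y = 3463, so ΔP = +6 and ΔY = +114.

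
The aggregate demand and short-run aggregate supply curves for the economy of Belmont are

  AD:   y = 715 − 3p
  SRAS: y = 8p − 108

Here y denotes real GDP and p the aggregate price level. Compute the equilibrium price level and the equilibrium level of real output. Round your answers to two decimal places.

Set AD = SRAS: 715 − 3p = 8p − 108, so 823 = 11p and p = 74.82.
Substituting into AD, y = 715 − 3p = 490.55.

p = 74.82, y = 490.55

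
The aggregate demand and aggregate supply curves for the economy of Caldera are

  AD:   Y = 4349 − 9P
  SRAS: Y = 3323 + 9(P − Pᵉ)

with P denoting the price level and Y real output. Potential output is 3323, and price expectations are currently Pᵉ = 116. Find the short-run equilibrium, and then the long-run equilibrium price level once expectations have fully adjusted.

Short run: with Pᵉ = 116, SRAS is Y = 2279 + 9P. Setting AD = SRAS gives 2070 = 18P, so P = 115 and Y = 4349 − 9·115 = 3314.
Output 3314 is below potential 3323, so over time expected prices fall and SRAS shifts right until Y returns to 3323.
Long run: Y = 3323 on the AD curve gives 3323 = 4349 − 9P, so P = 114.

Short run: P = 115, Y = 3314. Long run: P = 114.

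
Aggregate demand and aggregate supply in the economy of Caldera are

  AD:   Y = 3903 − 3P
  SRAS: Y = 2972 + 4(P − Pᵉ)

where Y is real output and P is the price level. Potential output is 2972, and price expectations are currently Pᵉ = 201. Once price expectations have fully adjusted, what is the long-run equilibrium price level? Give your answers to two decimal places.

Long-run P = 310.33

Short run: with Pᵉ = 201, SRAS is Y = 2168 + 4P. Setting AD = SRAS gives 1735 = 7P, so P = 247.86 and Y = 3903 − 3P = 3159.43.
Output 3159.43 is above potential 2972, so over time expected prices rise and SRAS shifts left until Y returns to 2972.
Long run: Y = 2972 on the AD curve gives 2972 = 3903 − 3P, so P = 310.33.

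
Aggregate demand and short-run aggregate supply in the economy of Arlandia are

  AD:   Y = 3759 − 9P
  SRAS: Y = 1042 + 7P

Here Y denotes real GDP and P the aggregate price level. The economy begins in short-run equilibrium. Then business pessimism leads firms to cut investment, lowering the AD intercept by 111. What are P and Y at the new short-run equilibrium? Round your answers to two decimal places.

P = 162.88, Y = 2182.13

This is a negative demand shock: AD shifts left.
New AD: Y = 3648 − 9P.
Set AD = SRAS: 3648 − 9P = 1042 + 7P, so 2606 = 16P and P = 162.88.
Substituting into AD, Y = 2182.13.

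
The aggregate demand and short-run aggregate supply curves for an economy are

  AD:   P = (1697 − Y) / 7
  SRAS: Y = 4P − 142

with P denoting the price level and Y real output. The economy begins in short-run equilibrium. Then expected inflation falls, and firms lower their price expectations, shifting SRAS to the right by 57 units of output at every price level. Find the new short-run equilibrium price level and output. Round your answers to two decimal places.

This is a positive supply shock: SRAS shifts right.
New SRAS: Y = 4P − 85.
Set AD = SRAS: 1697 − 7P = 4P − 85, so 1782 = 11P and P = 162.00.
Substituting into AD, Y = 563.00.

P = 162.00, Y = 563.00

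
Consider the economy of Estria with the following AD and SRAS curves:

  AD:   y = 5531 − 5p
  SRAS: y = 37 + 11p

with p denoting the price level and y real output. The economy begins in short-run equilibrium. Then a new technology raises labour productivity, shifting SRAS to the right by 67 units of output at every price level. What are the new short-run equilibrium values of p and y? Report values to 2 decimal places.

p = 339.19, y = 3835.06

This is a positive supply shock: SRAS shifts right.
New SRAS: y = 104 + 11p.
Set AD = SRAS: 5531 − 5p = 104 + 11p, so 5427 = 16p and p = 339.19.
Substituting into AD, y = 3835.06.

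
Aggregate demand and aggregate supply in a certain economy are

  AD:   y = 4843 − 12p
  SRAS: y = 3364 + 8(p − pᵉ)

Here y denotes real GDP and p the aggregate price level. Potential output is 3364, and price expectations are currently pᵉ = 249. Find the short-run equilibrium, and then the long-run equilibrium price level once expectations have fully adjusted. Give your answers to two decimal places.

Short run: with pᵉ = 249, SRAS is y = 1372 + 8p. Setting AD = SRAS gives 3471 = 20p, so p = 173.55 and y = 4843 − 12p = 2760.40.
Output 2760.40 is below potential 3364, so over time expected prices fall and SRAS shifts right until y returns to 3364.
Long run: y = 3364 on the AD curve gives 3364 = 4843 − 12p, so p = 123.25.

Short run: p = 173.55, y = 2760.40. Long run: p = 123.25.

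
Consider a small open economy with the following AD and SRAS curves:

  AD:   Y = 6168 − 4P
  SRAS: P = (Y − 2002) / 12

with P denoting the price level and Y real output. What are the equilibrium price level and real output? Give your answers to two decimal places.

Rearrange SRAS to Y = 2002 + 12P.
Set AD = SRAS: 6168 − 4P = 2002 + 12P, so 4166 = 16P and P = 260.38.
Substituting into AD, Y = 6168 − 4P = 5126.50.

P = 260.38, Y = 5126.50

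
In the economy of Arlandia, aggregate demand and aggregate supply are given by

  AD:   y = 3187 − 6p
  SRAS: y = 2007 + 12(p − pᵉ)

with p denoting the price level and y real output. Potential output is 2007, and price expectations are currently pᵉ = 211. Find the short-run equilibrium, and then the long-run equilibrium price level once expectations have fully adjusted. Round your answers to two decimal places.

Short run: p = 206.22, y = 1949.67. Long run: p = 196.67.

Short run: with pᵉ = 211, SRAS is y = 12p − 525. Setting AD = SRAS gives 3712 = 18p, so p = 206.22 and y = 3187 − 6p = 1949.67.
Output 1949.67 is below potential 2007, so over time expected prices fall and SRAS shifts right until y returns to 2007.
Long run: y = 2007 on the AD curve gives 2007 = 3187 − 6p, so p = 196.67.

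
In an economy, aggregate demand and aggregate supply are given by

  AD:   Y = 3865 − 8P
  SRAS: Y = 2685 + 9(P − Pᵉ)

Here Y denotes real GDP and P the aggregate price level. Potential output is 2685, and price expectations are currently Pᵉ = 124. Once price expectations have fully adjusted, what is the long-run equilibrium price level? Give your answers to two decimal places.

Short run: with Pᵉ = 124, SRAS is Y = 1569 + 9P. Setting AD = SRAS gives 2296 = 17P, so P = 135.06 and Y = 3865 − 8P = 2784.53.
Output 2784.53 is above potential 2685, so over time expected prices rise and SRAS shifts left until Y returns to 2685.
Long run: Y = 2685 on the AD curve gives 2685 = 3865 − 8P, so P = 147.50.

Long-run P = 147.50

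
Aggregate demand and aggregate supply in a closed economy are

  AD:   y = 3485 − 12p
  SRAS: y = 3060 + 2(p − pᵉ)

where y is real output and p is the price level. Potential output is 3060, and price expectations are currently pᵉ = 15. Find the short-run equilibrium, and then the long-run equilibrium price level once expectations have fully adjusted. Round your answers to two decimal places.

Short run: p = 32.50, y = 3095.00. Long run: p = 35.42.

Short run: with pᵉ = 15, SRAS is y = 3030 + 2p. Setting AD = SRAS gives 455 = 14p, so p = 32.50 and y = 3485 − 12p = 3095.00.
Output 3095.00 is above potential 3060, so over time expected prices rise and SRAS shifts left until y returns to 3060.
Long run: y = 3060 on the AD curve gives 3060 = 3485 − 12p, so p = 35.42.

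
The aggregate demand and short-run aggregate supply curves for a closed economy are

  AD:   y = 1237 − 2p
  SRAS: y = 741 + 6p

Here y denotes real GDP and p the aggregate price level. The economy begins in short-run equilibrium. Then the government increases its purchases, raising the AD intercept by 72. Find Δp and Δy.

Δp = +9, Δy = +54

This is a positive demand shock: AD shifts right.
New AD: y = 1309 − 2p.
Set AD = SRAS: 1309 − 2p = 741 + 6p, so 568 = 8p and p = 71.
y = 1309 − 2·71 = 1167.
Initially p = 62, y = 1113, so Δp = +9 and Δy = +54.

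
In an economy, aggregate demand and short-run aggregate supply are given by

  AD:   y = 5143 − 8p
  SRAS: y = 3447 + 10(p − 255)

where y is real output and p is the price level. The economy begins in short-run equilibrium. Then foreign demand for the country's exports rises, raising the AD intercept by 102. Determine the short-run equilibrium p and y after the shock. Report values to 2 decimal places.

p = 241.56, y = 3312.56

This is a positive demand shock: AD shifts right.
New AD: y = 5245 − 8p.
SRAS can be written y = 897 + 10p.
Set AD = SRAS: 5245 − 8p = 897 + 10p, so 4348 = 18p and p = 241.56.
Substituting into AD, y = 3312.56.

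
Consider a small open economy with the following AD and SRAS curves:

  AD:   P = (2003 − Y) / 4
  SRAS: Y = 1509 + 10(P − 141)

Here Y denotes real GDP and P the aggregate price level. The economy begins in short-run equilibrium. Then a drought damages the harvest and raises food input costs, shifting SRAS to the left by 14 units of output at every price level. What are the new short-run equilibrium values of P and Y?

This is a negative supply shock: SRAS shifts left.
New SRAS: Y = 85 + 10P.
Set AD = SRAS: 2003 − 4P = 85 + 10P, so 1918 = 14P and P = 137.
Y = 2003 − 4·137 = 1455.

P = 137, Y = 1455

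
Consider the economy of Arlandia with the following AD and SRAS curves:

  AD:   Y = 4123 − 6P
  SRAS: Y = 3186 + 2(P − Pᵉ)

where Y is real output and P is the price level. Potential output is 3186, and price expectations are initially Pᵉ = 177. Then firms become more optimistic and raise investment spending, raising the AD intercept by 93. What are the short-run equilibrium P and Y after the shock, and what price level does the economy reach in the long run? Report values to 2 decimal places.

Short run: P = 173.00, Y = 3178.00. Long run: P = 171.67.

AD shifts right: new AD is Y = 4216 − 6P. With Pᵉ = 177, SRAS is Y = 2832 + 2P.
Short run: 4216 − 6P = 2832 + 2P gives 1384 = 8P, so P = 173.00 and Y = 4216 − 6P = 3178.00.
Y = 3178.00 is below potential 3186; expectations adjust and SRAS shifts right until Y = 3186.
Long run: on the new AD curve, 3186 = 4216 − 6P gives P = 171.67.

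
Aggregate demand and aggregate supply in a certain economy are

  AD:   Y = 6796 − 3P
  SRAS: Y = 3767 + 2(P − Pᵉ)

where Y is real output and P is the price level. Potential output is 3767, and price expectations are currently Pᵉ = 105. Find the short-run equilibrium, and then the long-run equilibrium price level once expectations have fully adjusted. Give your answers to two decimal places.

Short run: with Pᵉ = 105, SRAS is Y = 3557 + 2P. Setting AD = SRAS gives 3239 = 5P, so P = 647.80 and Y = 6796 − 3P = 4852.60.
Output 4852.60 is above potential 3767, so over time expected prices rise and SRAS shifts left until Y returns to 3767.
Long run: Y = 3767 on the AD curve gives 3767 = 6796 − 3P, so P = 1009.67.

Short run: P = 647.80, Y = 4852.60. Long run: P = 1009.67.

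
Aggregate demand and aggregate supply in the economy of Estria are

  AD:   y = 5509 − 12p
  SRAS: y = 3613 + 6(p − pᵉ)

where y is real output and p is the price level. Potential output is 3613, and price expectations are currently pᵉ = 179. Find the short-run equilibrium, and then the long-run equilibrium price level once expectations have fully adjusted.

Short run: p = 165, y = 3529. Long run: p = 158.

Short run: with pᵉ = 179, SRAS is y = 2539 + 6p. Setting AD = SRAS gives 2970 = 18p, so p = 165 and y = 5509 − 12·165 = 3529.
Output 3529 is below potential 3613, so over time expected prices fall and SRAS shifts right until y returns to 3613.
Long run: y = 3613 on the AD curve gives 3613 = 5509 − 12p, so p = 158.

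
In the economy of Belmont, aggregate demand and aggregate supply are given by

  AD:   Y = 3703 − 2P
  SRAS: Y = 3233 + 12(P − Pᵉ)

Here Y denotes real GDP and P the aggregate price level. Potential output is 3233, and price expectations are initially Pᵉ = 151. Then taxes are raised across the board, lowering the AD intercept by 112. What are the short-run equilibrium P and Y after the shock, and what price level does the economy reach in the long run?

Short run: P = 155, Y = 3281. Long run: P = 179.

AD shifts left: new AD is Y = 3591 − 2P. With Pᵉ = 151, SRAS is Y = 1421 + 12P.
Short run: 3591 − 2P = 1421 + 12P gives 2170 = 14P, so P = 155 and Y = 3591 − 2·155 = 3281.
Y = 3281 is above potential 3233; expectations adjust and SRAS shifts left until Y = 3233.
Long run: on the new AD curve, 3233 = 3591 − 2P gives P = 179.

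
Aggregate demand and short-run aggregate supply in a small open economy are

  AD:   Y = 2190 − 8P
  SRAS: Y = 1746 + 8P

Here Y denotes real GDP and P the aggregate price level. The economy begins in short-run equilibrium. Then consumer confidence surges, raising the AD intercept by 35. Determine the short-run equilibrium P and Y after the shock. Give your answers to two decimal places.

This is a positive demand shock: AD shifts right.
New AD: Y = 2225 − 8P.
Set AD = SRAS: 2225 − 8P = 1746 + 8P, so 479 = 16P and P = 29.94.
Substituting into AD, Y = 1985.50.

P = 29.94, Y = 1985.50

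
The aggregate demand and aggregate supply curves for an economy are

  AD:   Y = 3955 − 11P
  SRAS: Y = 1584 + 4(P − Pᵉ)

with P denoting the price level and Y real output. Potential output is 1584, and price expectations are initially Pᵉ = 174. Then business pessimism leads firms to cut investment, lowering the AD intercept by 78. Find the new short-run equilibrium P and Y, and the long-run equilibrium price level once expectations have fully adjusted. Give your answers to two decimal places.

AD shifts left: new AD is Y = 3877 − 11P. With Pᵉ = 174, SRAS is Y = 888 + 4P.
Short run: 3877 − 11P = 888 + 4P gives 2989 = 15P, so P = 199.27 and Y = 3877 − 11P = 1685.07.
Y = 1685.07 is above potential 1584; expectations adjust and SRAS shifts left until Y = 1584.
Long run: on the new AD curve, 1584 = 3877 − 11P gives P = 208.45.

Short run: P = 199.27, Y = 1685.07. Long run: P = 208.45.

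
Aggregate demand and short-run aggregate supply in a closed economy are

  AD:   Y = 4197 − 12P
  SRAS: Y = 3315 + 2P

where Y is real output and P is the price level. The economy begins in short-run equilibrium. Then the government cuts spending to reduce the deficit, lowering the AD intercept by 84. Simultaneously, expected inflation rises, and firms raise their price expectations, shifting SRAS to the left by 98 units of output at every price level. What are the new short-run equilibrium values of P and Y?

After both shocks: AD is Y = 4113 − 12P and SRAS is Y = 3217 + 2P.
Setting them equal: 896 = 14P, so P = 64.
Y = 4113 − 12·64 = 3345.

P = 64, Y = 3345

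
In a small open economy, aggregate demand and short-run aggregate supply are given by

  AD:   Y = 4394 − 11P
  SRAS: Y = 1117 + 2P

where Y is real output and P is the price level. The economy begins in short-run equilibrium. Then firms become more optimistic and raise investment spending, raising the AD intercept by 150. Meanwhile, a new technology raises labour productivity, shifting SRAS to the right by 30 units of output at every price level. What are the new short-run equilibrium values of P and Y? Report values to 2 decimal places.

After both shocks: AD is Y = 4544 − 11P and SRAS is Y = 1147 + 2P.
Setting them equal: 3397 = 13P, so P = 261.31.
Substituting into AD, Y = 1669.62.

P = 261.31, Y = 1669.62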